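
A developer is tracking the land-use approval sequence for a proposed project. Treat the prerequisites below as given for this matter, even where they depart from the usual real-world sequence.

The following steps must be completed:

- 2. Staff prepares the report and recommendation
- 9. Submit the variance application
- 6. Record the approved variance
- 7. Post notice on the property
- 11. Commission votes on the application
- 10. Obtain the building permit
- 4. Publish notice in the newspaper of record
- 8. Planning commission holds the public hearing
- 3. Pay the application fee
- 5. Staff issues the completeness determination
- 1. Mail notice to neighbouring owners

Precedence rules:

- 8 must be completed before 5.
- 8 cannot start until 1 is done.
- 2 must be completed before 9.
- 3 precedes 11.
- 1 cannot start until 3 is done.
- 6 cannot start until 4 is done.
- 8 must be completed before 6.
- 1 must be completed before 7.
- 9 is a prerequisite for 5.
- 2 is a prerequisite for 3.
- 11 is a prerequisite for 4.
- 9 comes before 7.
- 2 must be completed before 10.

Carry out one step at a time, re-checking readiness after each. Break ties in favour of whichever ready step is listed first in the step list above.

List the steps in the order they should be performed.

2 → 9 → 10 → 3 → 11 → 4 → 1 → 7 → 8 → 6 → 5

2 is the only step with nothing outstanding, so it goes first.
9, 10 and 3 are all available; 9 is listed earlier → 9.
Now 10 and 3 have their prerequisites met. 10 is listed earlier, so 10 next.
3 needed 2, now all done → 3.
Ready: 11 and 1. 11 is listed earlier → 11.
4 now also ready, so the ready set is {4, 1}; 4 is listed earlier → 4.
1 is the only step now ready → 1.
Now 7 and 8 have their prerequisites met. 7 is listed earlier, so 7 next.
8 needed 1, now all done → 8.
6 and 5 are both available; 6 is listed earlier → 6.
5 is the only step now ready → 5.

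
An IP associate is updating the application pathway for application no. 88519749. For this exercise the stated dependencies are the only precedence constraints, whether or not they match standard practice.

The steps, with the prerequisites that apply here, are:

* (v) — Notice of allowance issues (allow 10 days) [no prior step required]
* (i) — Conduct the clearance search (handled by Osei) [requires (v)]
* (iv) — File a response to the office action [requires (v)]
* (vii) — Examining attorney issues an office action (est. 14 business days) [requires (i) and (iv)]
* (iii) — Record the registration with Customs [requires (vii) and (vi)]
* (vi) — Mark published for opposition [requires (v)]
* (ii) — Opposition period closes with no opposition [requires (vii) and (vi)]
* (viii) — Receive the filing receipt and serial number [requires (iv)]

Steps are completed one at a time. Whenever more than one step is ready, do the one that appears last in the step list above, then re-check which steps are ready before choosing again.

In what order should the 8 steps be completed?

(v) (vi) (iv) (viii) (i) (vii) (ii) (iii)

(v) is the only step with nothing outstanding, so it goes first.
Ready: (vi), (iv) and (i). (vi) is listed later → (vi).
(iv) and (i) are both available; (iv) is listed later → (iv).
(viii) and (i) are both available; (viii) is listed later → (viii).
(i) needed (v), now all done → (i).
(vii) needed (iv) and (i), now all done → (vii).
(ii) and (iii) are both available; (ii) is listed later → (ii).
(iii) needed (vi) and (vii), now all done → (iii).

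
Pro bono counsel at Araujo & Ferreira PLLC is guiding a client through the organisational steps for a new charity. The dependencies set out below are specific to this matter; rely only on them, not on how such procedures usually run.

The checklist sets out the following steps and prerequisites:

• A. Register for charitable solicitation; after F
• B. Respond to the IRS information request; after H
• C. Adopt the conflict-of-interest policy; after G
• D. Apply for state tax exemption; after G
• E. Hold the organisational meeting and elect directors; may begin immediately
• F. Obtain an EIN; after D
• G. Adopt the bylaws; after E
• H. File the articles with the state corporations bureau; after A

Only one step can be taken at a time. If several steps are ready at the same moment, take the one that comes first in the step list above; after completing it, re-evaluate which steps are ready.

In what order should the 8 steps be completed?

Only E has no prerequisites, so it is first.
G needed E, now all done → G.
Now C and D have their prerequisites met. C is listed earlier, so C next.
Next only D has its prerequisites met → D.
F needed D, now all done → F.
That leaves A as the only ready step → A.
H needed A, now all done → H.
B needed H, now all done → B.

E, G, C, D, F, A, H, B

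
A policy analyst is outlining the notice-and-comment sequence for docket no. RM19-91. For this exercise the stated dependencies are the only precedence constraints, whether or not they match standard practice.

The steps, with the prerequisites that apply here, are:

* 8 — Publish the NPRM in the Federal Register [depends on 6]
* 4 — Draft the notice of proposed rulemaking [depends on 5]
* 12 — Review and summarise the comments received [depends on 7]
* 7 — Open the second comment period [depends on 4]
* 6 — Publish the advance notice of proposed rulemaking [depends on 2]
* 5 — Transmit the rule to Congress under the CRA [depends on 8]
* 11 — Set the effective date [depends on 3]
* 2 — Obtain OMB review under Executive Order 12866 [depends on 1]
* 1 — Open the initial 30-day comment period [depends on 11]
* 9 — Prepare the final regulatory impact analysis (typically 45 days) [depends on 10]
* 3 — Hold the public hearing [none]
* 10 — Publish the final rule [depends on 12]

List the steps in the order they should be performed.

Only 3 has no prerequisites, so it is first.
11 is the only step now ready → 11.
1 needed 11, now all done → 1.
Next only 2 has its prerequisites met → 2.
6 is the only step now ready → 6.
That leaves 8 as the only ready step → 8.
5 needed 8, now all done → 5.
That leaves 4 as the only ready step → 4.
7 needed 4, now all done → 7.
Next only 12 has its prerequisites met → 12.
10 needed 12, now all done → 10.
Next only 9 has its prerequisites met → 9.

3, 11, 1, 2, 6, 8, 5, 4, 7, 12, 10, 9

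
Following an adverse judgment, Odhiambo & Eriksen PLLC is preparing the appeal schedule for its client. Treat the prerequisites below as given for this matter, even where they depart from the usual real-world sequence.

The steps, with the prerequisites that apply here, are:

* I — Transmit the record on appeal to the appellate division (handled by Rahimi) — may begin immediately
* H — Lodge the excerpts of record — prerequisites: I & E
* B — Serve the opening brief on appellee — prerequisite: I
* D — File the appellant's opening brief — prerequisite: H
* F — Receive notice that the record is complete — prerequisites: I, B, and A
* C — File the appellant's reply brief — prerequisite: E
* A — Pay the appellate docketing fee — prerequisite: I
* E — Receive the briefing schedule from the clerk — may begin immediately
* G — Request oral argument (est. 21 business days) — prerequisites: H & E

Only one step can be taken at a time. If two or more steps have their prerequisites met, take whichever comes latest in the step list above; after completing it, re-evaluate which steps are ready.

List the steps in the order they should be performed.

E → C → I → A → B → F → H → G → D

Nothing is required for E and I. E is listed later → E first.
C now also ready, so the ready set is {C, I}; C is listed later → C.
Next only I has its prerequisites met → I.
A, B and H are all available; A is listed later → A.
B and H are both available; B is listed later → B.
F and H are both available; F is listed later → F.
H needed E and I, now all done → H.
Ready: G and D. G is listed later → G.
D needed H, now all done → D.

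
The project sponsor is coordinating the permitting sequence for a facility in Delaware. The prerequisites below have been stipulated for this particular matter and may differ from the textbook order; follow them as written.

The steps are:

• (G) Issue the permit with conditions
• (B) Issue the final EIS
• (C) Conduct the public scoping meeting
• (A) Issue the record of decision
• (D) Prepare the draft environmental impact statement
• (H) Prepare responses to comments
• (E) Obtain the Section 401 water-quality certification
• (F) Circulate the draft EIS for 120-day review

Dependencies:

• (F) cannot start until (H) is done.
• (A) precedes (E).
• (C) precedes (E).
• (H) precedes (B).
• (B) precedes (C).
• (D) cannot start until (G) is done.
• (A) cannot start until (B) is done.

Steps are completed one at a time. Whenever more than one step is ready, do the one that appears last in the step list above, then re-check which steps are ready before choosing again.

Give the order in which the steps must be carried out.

(H) and (G) have no prerequisites; (H) is listed later, so (H) is first.
(F), (B) and (G) are all available; (F) is listed later → (F).
Now (B) and (G) have their prerequisites met. (B) is listed later, so (B) next.
Ready: (A), (C) and (G). (A) is listed later → (A).
Now (C) and (G) have their prerequisites met. (C) is listed later, so (C) next.
(E) and (G) are both available; (E) is listed later → (E).
That leaves (G) as the only ready step → (G).
(D) needed (G), now all done → (D).

(H), (F), (B), (A), (C), (E), (G), (D)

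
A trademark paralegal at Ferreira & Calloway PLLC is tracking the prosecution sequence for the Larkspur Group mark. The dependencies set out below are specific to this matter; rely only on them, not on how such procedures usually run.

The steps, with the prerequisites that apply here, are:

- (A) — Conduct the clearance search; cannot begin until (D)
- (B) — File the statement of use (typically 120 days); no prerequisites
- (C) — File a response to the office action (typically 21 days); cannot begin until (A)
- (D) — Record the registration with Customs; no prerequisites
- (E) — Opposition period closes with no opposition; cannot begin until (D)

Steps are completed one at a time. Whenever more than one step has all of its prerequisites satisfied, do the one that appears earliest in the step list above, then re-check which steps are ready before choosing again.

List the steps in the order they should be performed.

Nothing is required for (B) and (D). (B) is listed earlier → (B) first.
Next only (D) has its prerequisites met → (D).
Now (A) and (E) have their prerequisites met. (A) is listed earlier, so (A) next.
(C) now also ready, so the ready set is {(C), (E)}; (C) is listed earlier → (C).
That leaves (E) as the only ready step → (E).

(B), (D), (A), (C), (E)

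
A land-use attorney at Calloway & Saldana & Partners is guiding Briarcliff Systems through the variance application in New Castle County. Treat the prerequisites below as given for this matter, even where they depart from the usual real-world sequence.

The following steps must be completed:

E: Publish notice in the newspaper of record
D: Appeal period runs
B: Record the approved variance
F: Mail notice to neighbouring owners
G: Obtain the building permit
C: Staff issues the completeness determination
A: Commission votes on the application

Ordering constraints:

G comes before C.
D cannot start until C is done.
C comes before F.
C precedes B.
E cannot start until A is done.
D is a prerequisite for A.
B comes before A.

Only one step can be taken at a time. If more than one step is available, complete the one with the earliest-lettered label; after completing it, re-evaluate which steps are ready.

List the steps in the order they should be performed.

G has no prerequisites → G first.
C needed G, now all done → C.
B, D and F are all available; B has the earlier label → B.
D and F are both available; D has the earlier label → D.
A now also ready, so the ready set is {A, F}; A has the earlier label → A.
Now E and F have their prerequisites met. E has the earlier label, so E next.
F is the only step now ready → F.

G C B D A E F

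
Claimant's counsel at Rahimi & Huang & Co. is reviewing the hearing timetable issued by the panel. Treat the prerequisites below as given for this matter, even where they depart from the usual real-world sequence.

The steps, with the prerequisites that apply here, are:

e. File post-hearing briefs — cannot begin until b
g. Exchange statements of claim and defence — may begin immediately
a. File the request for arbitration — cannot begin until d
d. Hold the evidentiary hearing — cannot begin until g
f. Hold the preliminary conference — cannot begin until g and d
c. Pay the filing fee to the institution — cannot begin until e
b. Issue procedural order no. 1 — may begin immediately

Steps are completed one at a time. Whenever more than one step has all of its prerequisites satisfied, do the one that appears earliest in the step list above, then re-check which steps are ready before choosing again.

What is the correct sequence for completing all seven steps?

g d a f b e c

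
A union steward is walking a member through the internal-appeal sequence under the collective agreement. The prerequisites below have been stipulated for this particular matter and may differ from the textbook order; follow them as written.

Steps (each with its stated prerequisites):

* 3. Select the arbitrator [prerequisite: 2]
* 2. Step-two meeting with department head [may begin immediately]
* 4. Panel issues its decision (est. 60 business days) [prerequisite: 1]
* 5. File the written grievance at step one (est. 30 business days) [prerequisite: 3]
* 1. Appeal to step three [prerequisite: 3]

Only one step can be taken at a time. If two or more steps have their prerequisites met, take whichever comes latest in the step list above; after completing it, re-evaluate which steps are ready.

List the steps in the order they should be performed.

2 is the only step with nothing outstanding, so it goes first.
Next only 3 has its prerequisites met → 3.
Now 1 and 5 have their prerequisites met. 1 is listed later, so 1 next.
Now 5 and 4 have their prerequisites met. 5 is listed later, so 5 next.
4 is the only step now ready → 4.

2, 3, 1, 5, 4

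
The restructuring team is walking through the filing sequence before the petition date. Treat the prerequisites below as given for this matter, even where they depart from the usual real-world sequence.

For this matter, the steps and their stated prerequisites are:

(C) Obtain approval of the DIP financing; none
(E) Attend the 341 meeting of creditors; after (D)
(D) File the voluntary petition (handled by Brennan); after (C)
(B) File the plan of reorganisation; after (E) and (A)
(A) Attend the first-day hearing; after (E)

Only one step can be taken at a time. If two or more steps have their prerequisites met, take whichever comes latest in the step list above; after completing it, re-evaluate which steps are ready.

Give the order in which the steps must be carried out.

(C), (D), (E), (A), (B)

(C) has no prerequisites → (C) first.
(D) is the only step now ready → (D).
Next only (E) has its prerequisites met → (E).
(A) needed (E), now all done → (A).
That leaves (B) as the only ready step → (B).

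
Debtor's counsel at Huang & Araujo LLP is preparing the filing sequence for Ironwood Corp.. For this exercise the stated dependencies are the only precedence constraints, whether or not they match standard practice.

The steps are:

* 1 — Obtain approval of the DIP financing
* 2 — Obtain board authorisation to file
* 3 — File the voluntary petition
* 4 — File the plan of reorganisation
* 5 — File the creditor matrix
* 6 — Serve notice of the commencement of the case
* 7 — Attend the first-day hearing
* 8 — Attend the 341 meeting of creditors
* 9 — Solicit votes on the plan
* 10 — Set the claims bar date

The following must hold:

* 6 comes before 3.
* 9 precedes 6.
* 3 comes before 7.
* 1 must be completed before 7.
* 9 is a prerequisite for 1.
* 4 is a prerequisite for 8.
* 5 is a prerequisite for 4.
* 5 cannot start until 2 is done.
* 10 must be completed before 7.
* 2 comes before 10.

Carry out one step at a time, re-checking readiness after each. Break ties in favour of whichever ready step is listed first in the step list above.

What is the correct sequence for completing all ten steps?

Nothing is required for 2 and 9. 2 is listed earlier → 2 first.
5 and 10 now also ready, so the ready set is {5, 9, 10}; 5 is listed earlier → 5.
4 now also ready, so the ready set is {4, 9, 10}; 4 is listed earlier → 4.
8 now also ready, so the ready set is {8, 9, 10}; 8 is listed earlier → 8.
Now 9 and 10 have their prerequisites met. 9 is listed earlier, so 9 next.
1 and 6 now also ready, so the ready set is {1, 6, 10}; 1 is listed earlier → 1.
Now 6 and 10 have their prerequisites met. 6 is listed earlier, so 6 next.
3 now also ready, so the ready set is {3, 10}; 3 is listed earlier → 3.
10 needed 2, now all done → 10.
Next only 7 has its prerequisites met → 7.

2, 5, 4, 8, 9, 1, 6, 3, 10, 7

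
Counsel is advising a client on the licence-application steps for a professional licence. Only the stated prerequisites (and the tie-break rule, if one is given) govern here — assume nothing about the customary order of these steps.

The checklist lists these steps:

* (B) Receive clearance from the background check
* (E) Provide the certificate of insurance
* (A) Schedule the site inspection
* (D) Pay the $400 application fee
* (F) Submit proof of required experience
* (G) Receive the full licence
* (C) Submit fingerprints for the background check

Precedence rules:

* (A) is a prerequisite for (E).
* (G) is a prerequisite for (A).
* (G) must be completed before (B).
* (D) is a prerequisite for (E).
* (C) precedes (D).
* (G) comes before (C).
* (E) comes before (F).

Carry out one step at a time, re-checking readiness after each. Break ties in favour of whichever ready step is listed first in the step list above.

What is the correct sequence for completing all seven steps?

(G) has no prerequisites → (G) first.
(B), (A) and (C) are all available; (B) is listed earlier → (B).
Now (A) and (C) have their prerequisites met. (A) is listed earlier, so (A) next.
That leaves (C) as the only ready step → (C).
Next only (D) has its prerequisites met → (D).
Next only (E) has its prerequisites met → (E).
(F) is the only step now ready → (F).

(G), (B), (A), (C), (D), (E), (F)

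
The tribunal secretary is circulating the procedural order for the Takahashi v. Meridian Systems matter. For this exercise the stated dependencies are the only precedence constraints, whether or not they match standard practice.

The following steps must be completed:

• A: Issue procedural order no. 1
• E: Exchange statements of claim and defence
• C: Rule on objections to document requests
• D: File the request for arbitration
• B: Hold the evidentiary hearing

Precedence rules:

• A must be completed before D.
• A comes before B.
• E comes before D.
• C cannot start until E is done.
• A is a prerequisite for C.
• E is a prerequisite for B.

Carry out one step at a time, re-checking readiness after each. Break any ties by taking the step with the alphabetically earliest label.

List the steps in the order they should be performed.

A, E, B, C, D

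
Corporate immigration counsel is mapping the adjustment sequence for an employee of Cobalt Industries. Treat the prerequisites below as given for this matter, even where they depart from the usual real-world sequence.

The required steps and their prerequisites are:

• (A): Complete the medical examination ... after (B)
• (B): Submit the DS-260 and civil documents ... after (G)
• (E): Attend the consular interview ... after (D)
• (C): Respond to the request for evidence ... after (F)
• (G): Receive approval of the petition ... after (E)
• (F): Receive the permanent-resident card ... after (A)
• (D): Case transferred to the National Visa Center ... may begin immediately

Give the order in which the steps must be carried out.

(D) → (E) → (G) → (B) → (A) → (F) → (C)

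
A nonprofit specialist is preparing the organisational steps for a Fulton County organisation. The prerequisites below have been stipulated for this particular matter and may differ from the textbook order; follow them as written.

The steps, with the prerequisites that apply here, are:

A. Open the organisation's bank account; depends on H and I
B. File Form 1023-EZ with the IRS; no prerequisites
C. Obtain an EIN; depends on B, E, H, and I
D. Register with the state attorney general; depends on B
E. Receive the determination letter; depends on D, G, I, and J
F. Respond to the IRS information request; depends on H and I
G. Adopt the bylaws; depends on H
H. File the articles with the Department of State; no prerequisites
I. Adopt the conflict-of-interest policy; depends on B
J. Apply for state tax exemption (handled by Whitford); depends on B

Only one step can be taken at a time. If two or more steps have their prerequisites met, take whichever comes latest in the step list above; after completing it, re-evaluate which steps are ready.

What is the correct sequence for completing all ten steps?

Nothing is required for H and B. H is listed later → H first.
G and B are both available; G is listed later → G.
That leaves B as the only ready step → B.
Now J, I and D have their prerequisites met. J is listed later, so J next.
Ready: I and D. I is listed later → I.
F, D and A are all available; F is listed later → F.
D and A are both available; D is listed later → D.
E and A are both available; E is listed later → E.
C now also ready, so the ready set is {C, A}; C is listed later → C.
That leaves A as the only ready step → A.

H, G, B, J, I, F, D, E, C, A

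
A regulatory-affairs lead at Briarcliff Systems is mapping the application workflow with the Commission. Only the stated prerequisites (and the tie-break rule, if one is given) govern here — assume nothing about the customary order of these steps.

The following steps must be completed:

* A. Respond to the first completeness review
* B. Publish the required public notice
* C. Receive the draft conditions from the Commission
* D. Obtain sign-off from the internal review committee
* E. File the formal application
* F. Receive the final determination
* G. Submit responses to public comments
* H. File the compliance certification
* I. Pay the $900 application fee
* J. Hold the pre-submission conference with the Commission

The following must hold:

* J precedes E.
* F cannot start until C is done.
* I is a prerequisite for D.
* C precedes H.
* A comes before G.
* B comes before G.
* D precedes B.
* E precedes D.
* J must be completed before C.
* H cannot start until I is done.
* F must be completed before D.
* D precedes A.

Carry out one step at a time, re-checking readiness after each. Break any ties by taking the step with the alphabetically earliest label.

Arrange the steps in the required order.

I and J have no prerequisites; I has the earlier label, so I is first.
Next only J has its prerequisites met → J.
C and E are both available; C has the earlier label → C.
Ready: E, F and H. E has the earlier label → E.
Now F and H have their prerequisites met. F has the earlier label, so F next.
D and H are both available; D has the earlier label → D.
A, B and H are all available; A has the earlier label → A.
Now B and H have their prerequisites met. B has the earlier label, so B next.
Now G and H have their prerequisites met. G has the earlier label, so G next.
H needed C and I, now all done → H.

I J C E F D A B G H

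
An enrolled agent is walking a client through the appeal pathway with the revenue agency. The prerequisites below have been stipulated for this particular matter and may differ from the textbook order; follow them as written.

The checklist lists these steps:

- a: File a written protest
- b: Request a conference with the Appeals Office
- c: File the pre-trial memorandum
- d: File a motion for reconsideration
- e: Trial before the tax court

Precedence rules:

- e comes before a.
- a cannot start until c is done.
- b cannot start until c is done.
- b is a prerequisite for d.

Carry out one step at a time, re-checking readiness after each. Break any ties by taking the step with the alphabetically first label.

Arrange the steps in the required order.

c b d e a

c and e have no prerequisites; c has the earlier label, so c is first.
Now b and e have their prerequisites met. b has the earlier label, so b next.
Ready: d and e. d has the earlier label → d.
Next only e has its prerequisites met → e.
That leaves a as the only ready step → a.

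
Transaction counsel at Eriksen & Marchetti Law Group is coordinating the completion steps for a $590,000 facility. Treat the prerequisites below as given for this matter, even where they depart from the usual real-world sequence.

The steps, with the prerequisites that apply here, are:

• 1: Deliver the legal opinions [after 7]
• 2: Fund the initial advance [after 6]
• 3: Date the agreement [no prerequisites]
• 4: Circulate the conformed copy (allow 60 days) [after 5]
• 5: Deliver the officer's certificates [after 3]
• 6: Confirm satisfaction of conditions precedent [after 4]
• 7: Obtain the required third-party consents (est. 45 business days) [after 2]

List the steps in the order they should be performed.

3 is the only step with nothing outstanding, so it goes first.
Next only 5 has its prerequisites met → 5.
Next only 4 has its prerequisites met → 4.
6 needed 4, now all done → 6.
2 needed 6, now all done → 2.
7 needed 2, now all done → 7.
Next only 1 has its prerequisites met → 1.

3 → 5 → 4 → 6 → 2 → 7 → 1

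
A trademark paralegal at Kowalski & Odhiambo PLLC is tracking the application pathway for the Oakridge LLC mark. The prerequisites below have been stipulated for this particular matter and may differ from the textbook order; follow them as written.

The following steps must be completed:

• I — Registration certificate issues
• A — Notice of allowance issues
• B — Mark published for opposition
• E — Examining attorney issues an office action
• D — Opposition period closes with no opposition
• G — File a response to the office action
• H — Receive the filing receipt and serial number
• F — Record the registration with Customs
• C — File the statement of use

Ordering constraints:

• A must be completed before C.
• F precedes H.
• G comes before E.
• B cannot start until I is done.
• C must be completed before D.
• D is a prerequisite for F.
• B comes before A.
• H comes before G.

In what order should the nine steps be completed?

I, B, A, C, D, F, H, G, E

I has no prerequisites → I first.
B is the only step now ready → B.
A needed B, now all done → A.
That leaves C as the only ready step → C.
D needed C, now all done → D.
F needed D, now all done → F.
That leaves H as the only ready step → H.
G is the only step now ready → G.
E needed G, now all done → E.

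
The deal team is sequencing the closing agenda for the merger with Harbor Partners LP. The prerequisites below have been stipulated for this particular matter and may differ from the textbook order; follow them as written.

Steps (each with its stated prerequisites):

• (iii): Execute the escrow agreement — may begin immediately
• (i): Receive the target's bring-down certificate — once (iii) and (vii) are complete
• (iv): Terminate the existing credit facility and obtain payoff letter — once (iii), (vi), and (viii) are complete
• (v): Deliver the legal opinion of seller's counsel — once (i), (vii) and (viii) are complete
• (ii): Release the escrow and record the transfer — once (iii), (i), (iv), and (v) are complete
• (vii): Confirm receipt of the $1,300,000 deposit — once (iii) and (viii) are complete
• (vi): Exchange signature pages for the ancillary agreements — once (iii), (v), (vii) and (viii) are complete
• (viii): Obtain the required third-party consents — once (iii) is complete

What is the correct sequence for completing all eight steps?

(iii) (viii) (vii) (i) (v) (vi) (iv) (ii)

(iii) is the only step with nothing outstanding, so it goes first.
(viii) needed (iii), now all done → (viii).
(vii) is the only step now ready → (vii).
That leaves (i) as the only ready step → (i).
(v) needed (i), (vii) and (viii), now all done → (v).
(vi) needed (iii), (v), (vii) and (viii), now all done → (vi).
That leaves (iv) as the only ready step → (iv).
(ii) needed (iii), (i), (iv) and (v), now all done → (ii).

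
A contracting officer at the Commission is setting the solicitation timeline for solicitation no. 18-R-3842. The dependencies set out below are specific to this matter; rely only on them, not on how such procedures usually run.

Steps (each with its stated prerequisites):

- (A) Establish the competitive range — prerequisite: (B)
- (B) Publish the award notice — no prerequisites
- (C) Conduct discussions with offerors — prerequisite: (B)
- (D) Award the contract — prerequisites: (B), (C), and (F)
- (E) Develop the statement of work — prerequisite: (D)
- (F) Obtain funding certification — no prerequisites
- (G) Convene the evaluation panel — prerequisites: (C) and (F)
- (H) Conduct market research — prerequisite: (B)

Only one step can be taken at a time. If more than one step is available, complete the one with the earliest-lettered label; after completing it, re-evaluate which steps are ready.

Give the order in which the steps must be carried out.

(B), (A), (C), (F), (D), (E), (G), (H)

Nothing is required for (B) and (F). (B) has the earlier label → (B) first.
(A), (C), (F) and (H) are all available; (A) has the earlier label → (A).
(C), (F) and (H) are all available; (C) has the earlier label → (C).
(F) and (H) are both available; (F) has the earlier label → (F).
(D) and (G) now also ready, so the ready set is {(D), (G), (H)}; (D) has the earlier label → (D).
Ready: (E), (G) and (H). (E) has the earlier label → (E).
Ready: (G) and (H). (G) has the earlier label → (G).
That leaves (H) as the only ready step → (H).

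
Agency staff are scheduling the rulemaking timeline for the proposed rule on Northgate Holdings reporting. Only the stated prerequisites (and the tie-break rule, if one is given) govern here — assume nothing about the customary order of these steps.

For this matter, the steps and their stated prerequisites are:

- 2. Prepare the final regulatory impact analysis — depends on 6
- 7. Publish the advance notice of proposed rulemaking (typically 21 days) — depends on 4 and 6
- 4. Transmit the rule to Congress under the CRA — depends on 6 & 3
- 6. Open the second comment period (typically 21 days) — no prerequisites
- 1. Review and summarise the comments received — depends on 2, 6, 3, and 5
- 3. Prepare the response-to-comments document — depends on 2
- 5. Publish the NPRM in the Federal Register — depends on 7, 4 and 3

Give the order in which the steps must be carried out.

Only 6 has no prerequisites, so it is first.
2 needed 6, now all done → 2.
3 needed 2, now all done → 3.
4 is the only step now ready → 4.
That leaves 7 as the only ready step → 7.
That leaves 5 as the only ready step → 5.
1 needed 2, 6, 3 and 5, now all done → 1.

6 → 2 → 3 → 4 → 7 → 5 → 1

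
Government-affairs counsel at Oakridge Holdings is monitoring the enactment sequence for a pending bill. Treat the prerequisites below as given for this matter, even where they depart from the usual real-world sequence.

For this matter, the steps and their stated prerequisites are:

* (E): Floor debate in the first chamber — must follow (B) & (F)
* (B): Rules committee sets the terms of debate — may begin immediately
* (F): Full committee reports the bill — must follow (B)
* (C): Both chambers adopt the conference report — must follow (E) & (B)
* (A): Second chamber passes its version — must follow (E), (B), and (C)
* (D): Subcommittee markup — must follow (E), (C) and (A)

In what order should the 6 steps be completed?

(B) → (F) → (E) → (C) → (A) → (D)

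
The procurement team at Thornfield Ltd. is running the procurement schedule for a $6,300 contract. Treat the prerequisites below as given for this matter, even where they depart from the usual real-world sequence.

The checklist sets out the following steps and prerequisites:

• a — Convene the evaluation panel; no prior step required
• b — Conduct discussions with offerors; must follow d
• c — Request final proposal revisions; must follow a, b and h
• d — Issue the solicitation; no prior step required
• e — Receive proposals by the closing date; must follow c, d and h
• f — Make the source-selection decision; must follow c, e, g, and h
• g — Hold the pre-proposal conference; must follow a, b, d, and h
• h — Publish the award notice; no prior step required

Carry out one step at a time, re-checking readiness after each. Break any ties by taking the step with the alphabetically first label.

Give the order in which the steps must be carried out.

Nothing is required for a, d and h. a has the earlier label → a first.
Now d and h have their prerequisites met. d has the earlier label, so d next.
b and h are both available; b has the earlier label → b.
That leaves h as the only ready step → h.
Ready: c and g. c has the earlier label → c.
e now also ready, so the ready set is {e, g}; e has the earlier label → e.
Next only g has its prerequisites met → g.
f is the only step now ready → f.

a, d, b, h, c, e, g, f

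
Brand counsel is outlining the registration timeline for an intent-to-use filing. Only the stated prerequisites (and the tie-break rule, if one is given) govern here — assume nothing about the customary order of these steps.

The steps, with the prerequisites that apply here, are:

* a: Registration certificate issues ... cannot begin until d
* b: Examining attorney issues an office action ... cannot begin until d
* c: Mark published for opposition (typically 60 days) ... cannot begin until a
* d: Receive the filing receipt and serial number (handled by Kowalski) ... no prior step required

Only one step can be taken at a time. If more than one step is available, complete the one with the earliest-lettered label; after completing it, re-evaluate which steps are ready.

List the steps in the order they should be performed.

d, a, b, c

Only d has no prerequisites, so it is first.
Now a and b have their prerequisites met. a has the earlier label, so a next.
Ready: b and c. b has the earlier label → b.
c is the only step now ready → c.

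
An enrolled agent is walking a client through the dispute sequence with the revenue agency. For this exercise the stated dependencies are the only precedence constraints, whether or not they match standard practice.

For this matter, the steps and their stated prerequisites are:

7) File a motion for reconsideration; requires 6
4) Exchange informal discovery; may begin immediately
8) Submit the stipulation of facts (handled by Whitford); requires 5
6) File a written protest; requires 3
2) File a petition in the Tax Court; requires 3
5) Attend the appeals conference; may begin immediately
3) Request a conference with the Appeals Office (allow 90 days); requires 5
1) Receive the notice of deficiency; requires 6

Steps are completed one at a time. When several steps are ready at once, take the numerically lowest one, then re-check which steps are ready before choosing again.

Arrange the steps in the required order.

4, 5, 3, 2, 6, 1, 7, 8

4 and 5 have no prerequisites; 4 has the earlier label, so 4 is first.
5 is the only step now ready → 5.
Ready: 3 and 8. 3 has the earlier label → 3.
Ready: 2, 6 and 8. 2 has the earlier label → 2.
Now 6 and 8 have their prerequisites met. 6 has the earlier label, so 6 next.
1, 7 and 8 are all available; 1 has the earlier label → 1.
Ready: 7 and 8. 7 has the earlier label → 7.
8 needed 5, now all done → 8.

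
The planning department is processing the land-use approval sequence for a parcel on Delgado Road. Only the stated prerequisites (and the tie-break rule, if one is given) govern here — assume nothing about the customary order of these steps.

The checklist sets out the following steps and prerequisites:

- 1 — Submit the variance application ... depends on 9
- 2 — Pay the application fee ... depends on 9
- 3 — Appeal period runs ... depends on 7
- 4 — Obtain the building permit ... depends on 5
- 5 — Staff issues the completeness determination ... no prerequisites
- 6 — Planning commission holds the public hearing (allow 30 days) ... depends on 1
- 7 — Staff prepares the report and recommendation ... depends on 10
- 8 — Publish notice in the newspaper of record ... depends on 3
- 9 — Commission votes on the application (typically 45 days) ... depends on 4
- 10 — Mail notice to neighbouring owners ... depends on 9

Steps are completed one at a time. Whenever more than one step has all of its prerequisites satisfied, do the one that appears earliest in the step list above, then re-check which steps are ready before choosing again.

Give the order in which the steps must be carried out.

5 has no prerequisites → 5 first.
4 needed 5, now all done → 4.
9 needed 4, now all done → 9.
Now 1, 2 and 10 have their prerequisites met. 1 is listed earlier, so 1 next.
6 now also ready, so the ready set is {2, 6, 10}; 2 is listed earlier → 2.
6 and 10 are both available; 6 is listed earlier → 6.
10 needed 9, now all done → 10.
Next only 7 has its prerequisites met → 7.
3 needed 7, now all done → 3.
8 needed 3, now all done → 8.

5, 4, 9, 1, 2, 6, 10, 7, 3, 8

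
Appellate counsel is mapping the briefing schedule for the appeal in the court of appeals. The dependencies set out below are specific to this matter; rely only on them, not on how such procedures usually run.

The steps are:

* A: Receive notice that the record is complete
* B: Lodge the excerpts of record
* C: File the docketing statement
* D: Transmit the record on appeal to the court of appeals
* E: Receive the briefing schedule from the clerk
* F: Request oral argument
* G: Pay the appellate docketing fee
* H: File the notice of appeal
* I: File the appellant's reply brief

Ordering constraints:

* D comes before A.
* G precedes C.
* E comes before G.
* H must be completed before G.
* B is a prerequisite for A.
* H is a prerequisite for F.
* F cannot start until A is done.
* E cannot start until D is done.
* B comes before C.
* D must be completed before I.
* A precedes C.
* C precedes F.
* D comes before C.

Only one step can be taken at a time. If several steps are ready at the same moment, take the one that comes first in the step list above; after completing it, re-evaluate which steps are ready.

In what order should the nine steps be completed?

B D A E H G C F I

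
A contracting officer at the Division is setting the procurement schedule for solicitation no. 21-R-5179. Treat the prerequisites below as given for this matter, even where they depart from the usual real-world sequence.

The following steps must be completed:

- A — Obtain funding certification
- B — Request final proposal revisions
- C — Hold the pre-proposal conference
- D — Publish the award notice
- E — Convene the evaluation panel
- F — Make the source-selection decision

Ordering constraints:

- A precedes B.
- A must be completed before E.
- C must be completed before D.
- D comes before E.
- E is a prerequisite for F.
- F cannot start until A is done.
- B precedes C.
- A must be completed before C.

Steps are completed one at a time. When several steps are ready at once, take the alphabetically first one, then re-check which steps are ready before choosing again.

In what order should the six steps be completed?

Only A has no prerequisites, so it is first.
B needed A, now all done → B.
C needed A and B, now all done → C.
D is the only step now ready → D.
E needed A and D, now all done → E.
F needed A and E, now all done → F.

A, B, C, D, E, F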